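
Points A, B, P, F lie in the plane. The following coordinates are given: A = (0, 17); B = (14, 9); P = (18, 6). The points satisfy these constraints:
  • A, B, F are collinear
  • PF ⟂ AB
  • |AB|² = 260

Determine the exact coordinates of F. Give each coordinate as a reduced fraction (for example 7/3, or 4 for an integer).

1. F_x = 238/13  [[A, B, F are collinear ⇒ 8x+14y-238=0] ∩ [PF ⟂ AB ⇒ 14x-8y-204=0]]
2. F_y = 85/13  [[A, B, F are collinear ⇒ 8x+14y-238=0] ∩ [PF ⟂ AB ⇒ 14x-8y-204=0]]
   so F = (238/13, 85/13)

F = (238/13, 85/13)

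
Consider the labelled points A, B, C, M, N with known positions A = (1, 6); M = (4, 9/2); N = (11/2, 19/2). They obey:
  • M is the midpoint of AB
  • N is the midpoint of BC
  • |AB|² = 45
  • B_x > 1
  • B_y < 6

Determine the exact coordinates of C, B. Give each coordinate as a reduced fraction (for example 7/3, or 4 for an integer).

1. B_x = 7  [B = 2·M−A = 2·(4, 9/2)−(1, 6)]
2. B_y = 3  [B = 2·M−A = 2·(4, 9/2)−(1, 6)]
   so B = (7, 3)
3. C_x = 4  [C = 2·N−B = 2·(11/2, 19/2)−(7, 3)]
4. C_y = 16  [C = 2·N−B = 2·(11/2, 19/2)−(7, 3)]
   so C = (4, 16)

C = (4, 16)
B = (7, 3)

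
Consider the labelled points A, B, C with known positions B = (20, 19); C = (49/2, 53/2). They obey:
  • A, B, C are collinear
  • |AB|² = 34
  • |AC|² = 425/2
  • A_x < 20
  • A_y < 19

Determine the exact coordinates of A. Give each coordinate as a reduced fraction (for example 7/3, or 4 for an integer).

A = (17, 14)

1. A_x = 17  [[A, B, C are collinear ⇒ -15/2x+9/2y+129/2=0] ∩ [|A−(20, 19)|²=34]]
2. A_y = 14  [[A, B, C are collinear ⇒ -15/2x+9/2y+129/2=0] ∩ [|A−(20, 19)|²=34]]
   so A = (17, 14)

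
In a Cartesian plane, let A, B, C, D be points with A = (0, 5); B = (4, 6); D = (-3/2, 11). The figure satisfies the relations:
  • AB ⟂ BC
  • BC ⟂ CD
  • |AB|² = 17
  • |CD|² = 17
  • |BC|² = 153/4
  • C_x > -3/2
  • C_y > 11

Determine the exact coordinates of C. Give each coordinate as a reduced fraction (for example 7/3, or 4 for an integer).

1. C_x = 5/2  [[AB ⟂ BC ⇒ 4x+1y-22=0] ∩ [|C−(-3/2, 11)|²=17]]
2. C_y = 12  [[AB ⟂ BC ⇒ 4x+1y-22=0] ∩ [|C−(-3/2, 11)|²=17]]
   so C = (5/2, 12)

C = (5/2, 12)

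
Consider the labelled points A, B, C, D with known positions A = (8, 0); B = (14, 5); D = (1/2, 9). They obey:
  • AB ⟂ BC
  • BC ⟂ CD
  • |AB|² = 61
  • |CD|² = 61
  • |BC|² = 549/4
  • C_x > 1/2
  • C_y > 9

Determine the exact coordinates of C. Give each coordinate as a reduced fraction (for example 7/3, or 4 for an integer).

C = (13/2, 14)

1. C_x = 13/2  [[AB ⟂ BC ⇒ 6x+5y-109=0] ∩ [|C−(1/2, 9)|²=61]]
2. C_y = 14  [[AB ⟂ BC ⇒ 6x+5y-109=0] ∩ [|C−(1/2, 9)|²=61]]
   so C = (13/2, 14)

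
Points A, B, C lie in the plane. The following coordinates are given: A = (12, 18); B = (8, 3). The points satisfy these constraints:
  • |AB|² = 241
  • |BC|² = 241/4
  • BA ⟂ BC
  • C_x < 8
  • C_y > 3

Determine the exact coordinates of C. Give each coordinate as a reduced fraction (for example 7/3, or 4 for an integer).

1. C_x = 1/2  [[BA ⟂ BC ⇒ 4x+15y-77=0] ∩ [|C−(8, 3)|²=241/4]]
2. C_y = 5  [[BA ⟂ BC ⇒ 4x+15y-77=0] ∩ [|C−(8, 3)|²=241/4]]
   so C = (1/2, 5)

C = (1/2, 5)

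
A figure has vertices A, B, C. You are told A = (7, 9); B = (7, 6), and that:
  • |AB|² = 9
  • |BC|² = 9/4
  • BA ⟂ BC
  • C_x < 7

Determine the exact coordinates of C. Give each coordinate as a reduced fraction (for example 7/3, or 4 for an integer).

1. C_x = 11/2  [[BA ⟂ BC ⇒ 3y-18=0] ∩ [|C−(7, 6)|²=9/4]]
2. C_y = 6  [[BA ⟂ BC ⇒ 3y-18=0] ∩ [|C−(7, 6)|²=9/4]]
   so C = (11/2, 6)

C = (11/2, 6)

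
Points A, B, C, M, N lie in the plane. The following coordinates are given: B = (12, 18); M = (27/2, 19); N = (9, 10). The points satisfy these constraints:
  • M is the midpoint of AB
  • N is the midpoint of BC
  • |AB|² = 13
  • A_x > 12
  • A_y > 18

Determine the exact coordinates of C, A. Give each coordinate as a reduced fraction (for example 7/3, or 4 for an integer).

1. A_x = 15  [A = 2·M−B = 2·(27/2, 19)−(12, 18)]
2. A_y = 20  [A = 2·M−B = 2·(27/2, 19)−(12, 18)]
   so A = (15, 20)
3. C_x = 6  [C = 2·N−B = 2·(9, 10)−(12, 18)]
4. C_y = 2  [C = 2·N−B = 2·(9, 10)−(12, 18)]
   so C = (6, 2)

C = (6, 2)
A = (15, 20)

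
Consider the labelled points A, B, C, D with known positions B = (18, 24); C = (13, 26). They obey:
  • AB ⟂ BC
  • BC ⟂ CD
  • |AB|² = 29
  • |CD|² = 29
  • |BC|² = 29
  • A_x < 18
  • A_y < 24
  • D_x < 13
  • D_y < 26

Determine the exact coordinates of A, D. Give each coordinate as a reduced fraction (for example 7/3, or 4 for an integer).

A = (16, 19)
D = (11, 21)

1. A_x = 16  [[AB ⟂ BC ⇒ 5x-2y-42=0] ∩ [|A−(18, 24)|²=29]]
2. A_y = 19  [[AB ⟂ BC ⇒ 5x-2y-42=0] ∩ [|A−(18, 24)|²=29]]
   so A = (16, 19)
3. D_x = 11  [[BC ⟂ CD ⇒ -5x+2y+13=0] ∩ [|D−(13, 26)|²=29]]
4. D_y = 21  [[BC ⟂ CD ⇒ -5x+2y+13=0] ∩ [|D−(13, 26)|²=29]]
   so D = (11, 21)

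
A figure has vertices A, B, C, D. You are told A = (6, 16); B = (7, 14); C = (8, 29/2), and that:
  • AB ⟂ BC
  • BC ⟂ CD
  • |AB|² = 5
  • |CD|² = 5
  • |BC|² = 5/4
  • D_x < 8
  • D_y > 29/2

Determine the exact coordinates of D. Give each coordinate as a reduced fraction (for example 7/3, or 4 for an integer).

D = (7, 33/2)

1. D_x = 7  [[BC ⟂ CD ⇒ 1x+1/2y-61/4=0] ∩ [|D−(8, 29/2)|²=5]]
2. D_y = 33/2  [[BC ⟂ CD ⇒ 1x+1/2y-61/4=0] ∩ [|D−(8, 29/2)|²=5]]
   so D = (7, 33/2)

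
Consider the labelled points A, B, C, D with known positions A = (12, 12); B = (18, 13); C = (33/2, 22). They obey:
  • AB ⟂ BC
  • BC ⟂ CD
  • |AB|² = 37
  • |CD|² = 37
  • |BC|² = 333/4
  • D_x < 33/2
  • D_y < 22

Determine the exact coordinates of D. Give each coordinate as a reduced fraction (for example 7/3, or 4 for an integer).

1. D_x = 21/2  [[BC ⟂ CD ⇒ -3/2x+9y-693/4=0] ∩ [|D−(33/2, 22)|²=37]]
2. D_y = 21  [[BC ⟂ CD ⇒ -3/2x+9y-693/4=0] ∩ [|D−(33/2, 22)|²=37]]
   so D = (21/2, 21)

D = (21/2, 21)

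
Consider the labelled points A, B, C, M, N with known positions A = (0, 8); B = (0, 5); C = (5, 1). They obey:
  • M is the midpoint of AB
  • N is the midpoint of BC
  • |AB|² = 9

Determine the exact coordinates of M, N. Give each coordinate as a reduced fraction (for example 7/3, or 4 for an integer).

M = (0, 13/2)
N = (5/2, 3)

1. M_x = 0  [2·M = A+B = (0, 8)+(0, 5)]
2. M_y = 13/2  [2·M = A+B = (0, 8)+(0, 5)]
   so M = (0, 13/2)
3. N_x = 5/2  [2·N = B+C = (0, 5)+(5, 1)]
4. N_y = 3  [2·N = B+C = (0, 5)+(5, 1)]
   so N = (5/2, 3)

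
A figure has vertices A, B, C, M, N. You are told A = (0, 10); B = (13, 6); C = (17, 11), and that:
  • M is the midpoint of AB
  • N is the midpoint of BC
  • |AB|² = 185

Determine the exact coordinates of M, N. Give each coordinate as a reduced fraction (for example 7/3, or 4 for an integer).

M = (13/2, 8)
N = (15, 17/2)

1. M_x = 13/2  [2·M = A+B = (0, 10)+(13, 6)]
2. M_y = 8  [2·M = A+B = (0, 10)+(13, 6)]
   so M = (13/2, 8)
3. N_x = 15  [2·N = B+C = (13, 6)+(17, 11)]
4. N_y = 17/2  [2·N = B+C = (13, 6)+(17, 11)]
   so N = (15, 17/2)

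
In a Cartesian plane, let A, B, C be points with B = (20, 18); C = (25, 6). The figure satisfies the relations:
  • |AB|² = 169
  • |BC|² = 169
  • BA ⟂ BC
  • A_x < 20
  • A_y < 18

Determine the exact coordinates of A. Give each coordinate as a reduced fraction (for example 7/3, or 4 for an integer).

A = (8, 13)

1. A_x = 8  [[BA ⟂ BC ⇒ 5x-12y+116=0] ∩ [|A−(20, 18)|²=169]]
2. A_y = 13  [[BA ⟂ BC ⇒ 5x-12y+116=0] ∩ [|A−(20, 18)|²=169]]
   so A = (8, 13)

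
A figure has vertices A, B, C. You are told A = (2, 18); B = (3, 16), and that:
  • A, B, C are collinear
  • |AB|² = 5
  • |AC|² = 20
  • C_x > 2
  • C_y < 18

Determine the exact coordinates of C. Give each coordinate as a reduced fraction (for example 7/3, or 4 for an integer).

C = (4, 14)

1. C_x = 4  [[A, B, C are collinear ⇒ 2x+1y-22=0] ∩ [|C−(2, 18)|²=20]]
2. C_y = 14  [[A, B, C are collinear ⇒ 2x+1y-22=0] ∩ [|C−(2, 18)|²=20]]
   so C = (4, 14)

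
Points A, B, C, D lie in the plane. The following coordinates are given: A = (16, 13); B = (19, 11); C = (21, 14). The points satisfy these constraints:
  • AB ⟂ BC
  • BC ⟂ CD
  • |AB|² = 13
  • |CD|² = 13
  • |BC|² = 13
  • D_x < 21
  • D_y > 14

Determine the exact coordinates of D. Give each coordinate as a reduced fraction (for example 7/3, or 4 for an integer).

D = (18, 16)

1. D_x = 18  [[BC ⟂ CD ⇒ 2x+3y-84=0] ∩ [|D−(21, 14)|²=13]]
2. D_y = 16  [[BC ⟂ CD ⇒ 2x+3y-84=0] ∩ [|D−(21, 14)|²=13]]
   so D = (18, 16)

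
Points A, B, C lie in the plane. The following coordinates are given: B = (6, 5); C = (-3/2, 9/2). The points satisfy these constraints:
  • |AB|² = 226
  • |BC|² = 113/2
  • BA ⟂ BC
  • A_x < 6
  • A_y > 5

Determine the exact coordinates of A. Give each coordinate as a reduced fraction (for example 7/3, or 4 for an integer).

1. A_x = 5  [[BA ⟂ BC ⇒ -15/2x-1/2y+95/2=0] ∩ [|A−(6, 5)|²=226]]
2. A_y = 20  [[BA ⟂ BC ⇒ -15/2x-1/2y+95/2=0] ∩ [|A−(6, 5)|²=226]]
   so A = (5, 20)

A = (5, 20)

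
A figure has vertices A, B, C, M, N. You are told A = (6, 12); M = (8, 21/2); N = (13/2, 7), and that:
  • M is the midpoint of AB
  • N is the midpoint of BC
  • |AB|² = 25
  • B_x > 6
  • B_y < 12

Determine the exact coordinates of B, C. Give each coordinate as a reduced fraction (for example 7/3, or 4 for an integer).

1. B_x = 10  [B = 2·M−A = 2·(8, 21/2)−(6, 12)]
2. B_y = 9  [B = 2·M−A = 2·(8, 21/2)−(6, 12)]
   so B = (10, 9)
3. C_x = 3  [C = 2·N−B = 2·(13/2, 7)−(10, 9)]
4. C_y = 5  [C = 2·N−B = 2·(13/2, 7)−(10, 9)]
   so C = (3, 5)

B = (10, 9)
C = (3, 5)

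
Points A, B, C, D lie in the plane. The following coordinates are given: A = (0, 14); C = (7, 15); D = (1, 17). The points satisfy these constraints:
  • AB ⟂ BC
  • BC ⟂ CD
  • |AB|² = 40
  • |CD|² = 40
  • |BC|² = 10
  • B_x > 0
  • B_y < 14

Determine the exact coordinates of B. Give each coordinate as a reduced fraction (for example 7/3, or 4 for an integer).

B = (6, 12)

1. B_x = 6  [[BC ⟂ CD ⇒ 6x-2y-12=0] ∩ [|B−(0, 14)|²=40]]
2. B_y = 12  [[BC ⟂ CD ⇒ 6x-2y-12=0] ∩ [|B−(0, 14)|²=40]]
   so B = (6, 12)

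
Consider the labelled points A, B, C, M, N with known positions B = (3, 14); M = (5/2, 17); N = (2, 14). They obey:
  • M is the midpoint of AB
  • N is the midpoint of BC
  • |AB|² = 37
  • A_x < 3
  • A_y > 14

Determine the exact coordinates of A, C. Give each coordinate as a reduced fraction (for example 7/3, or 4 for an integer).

1. A_x = 2  [A = 2·M−B = 2·(5/2, 17)−(3, 14)]
2. A_y = 20  [A = 2·M−B = 2·(5/2, 17)−(3, 14)]
   so A = (2, 20)
3. C_x = 1  [C = 2·N−B = 2·(2, 14)−(3, 14)]
4. C_y = 14  [C = 2·N−B = 2·(2, 14)−(3, 14)]
   so C = (1, 14)

A = (2, 20)
C = (1, 14)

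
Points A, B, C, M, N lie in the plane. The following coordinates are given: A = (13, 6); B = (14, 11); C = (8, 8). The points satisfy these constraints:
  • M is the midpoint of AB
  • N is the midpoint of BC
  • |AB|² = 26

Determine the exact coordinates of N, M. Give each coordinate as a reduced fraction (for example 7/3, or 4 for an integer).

1. M_x = 27/2  [2·M = A+B = (13, 6)+(14, 11)]
2. M_y = 17/2  [2·M = A+B = (13, 6)+(14, 11)]
   so M = (27/2, 17/2)
3. N_x = 11  [2·N = B+C = (14, 11)+(8, 8)]
4. N_y = 19/2  [2·N = B+C = (14, 11)+(8, 8)]
   so N = (11, 19/2)

N = (11, 19/2)
M = (27/2, 17/2)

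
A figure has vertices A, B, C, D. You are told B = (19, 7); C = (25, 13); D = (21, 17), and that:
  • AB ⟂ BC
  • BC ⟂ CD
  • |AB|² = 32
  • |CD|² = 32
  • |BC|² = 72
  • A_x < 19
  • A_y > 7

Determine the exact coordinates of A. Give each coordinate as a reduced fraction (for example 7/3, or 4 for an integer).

1. A_x = 15  [[AB ⟂ BC ⇒ -6x-6y+156=0] ∩ [|A−(19, 7)|²=32]]
2. A_y = 11  [[AB ⟂ BC ⇒ -6x-6y+156=0] ∩ [|A−(19, 7)|²=32]]
   so A = (15, 11)

A = (15, 11)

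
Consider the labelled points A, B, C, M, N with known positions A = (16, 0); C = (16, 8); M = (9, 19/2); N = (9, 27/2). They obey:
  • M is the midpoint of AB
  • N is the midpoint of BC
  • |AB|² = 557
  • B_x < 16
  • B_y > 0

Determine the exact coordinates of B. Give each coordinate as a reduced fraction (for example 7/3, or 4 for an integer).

1. B_x = 2  [B = 2·M−A = 2·(9, 19/2)−(16, 0)]
2. B_y = 19  [B = 2·M−A = 2·(9, 19/2)−(16, 0)]
   so B = (2, 19)

B = (2, 19)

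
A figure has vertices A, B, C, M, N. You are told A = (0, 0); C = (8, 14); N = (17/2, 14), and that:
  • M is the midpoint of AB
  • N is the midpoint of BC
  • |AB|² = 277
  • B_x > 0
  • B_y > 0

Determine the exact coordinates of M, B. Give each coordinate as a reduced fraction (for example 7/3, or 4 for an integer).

M = (9/2, 7)
B = (9, 14)

1. B_x = 9  [B = 2·N−C = 2·(17/2, 14)−(8, 14)]
2. B_y = 14  [B = 2·N−C = 2·(17/2, 14)−(8, 14)]
   so B = (9, 14)
3. M_x = 9/2  [2·M = A+B = (0, 0)+(9, 14)]
4. M_y = 7  [2·M = A+B = (0, 0)+(9, 14)]
   so M = (9/2, 7)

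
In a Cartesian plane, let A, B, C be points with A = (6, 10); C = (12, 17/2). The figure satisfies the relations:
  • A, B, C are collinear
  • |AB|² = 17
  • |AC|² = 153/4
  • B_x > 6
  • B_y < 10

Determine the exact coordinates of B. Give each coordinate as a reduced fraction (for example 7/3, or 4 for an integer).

1. B_x = 10  [[A, B, C are collinear ⇒ -3/2x-6y+69=0] ∩ [|B−(6, 10)|²=17]]
2. B_y = 9  [[A, B, C are collinear ⇒ -3/2x-6y+69=0] ∩ [|B−(6, 10)|²=17]]
   so B = (10, 9)

B = (10, 9)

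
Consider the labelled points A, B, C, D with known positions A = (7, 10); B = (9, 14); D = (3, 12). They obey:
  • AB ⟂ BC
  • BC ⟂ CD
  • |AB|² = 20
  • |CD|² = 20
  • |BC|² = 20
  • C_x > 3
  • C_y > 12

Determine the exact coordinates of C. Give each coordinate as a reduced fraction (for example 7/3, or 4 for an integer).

1. C_x = 5  [[AB ⟂ BC ⇒ 2x+4y-74=0] ∩ [|C−(3, 12)|²=20]]
2. C_y = 16  [[AB ⟂ BC ⇒ 2x+4y-74=0] ∩ [|C−(3, 12)|²=20]]
   so C = (5, 16)

C = (5, 16)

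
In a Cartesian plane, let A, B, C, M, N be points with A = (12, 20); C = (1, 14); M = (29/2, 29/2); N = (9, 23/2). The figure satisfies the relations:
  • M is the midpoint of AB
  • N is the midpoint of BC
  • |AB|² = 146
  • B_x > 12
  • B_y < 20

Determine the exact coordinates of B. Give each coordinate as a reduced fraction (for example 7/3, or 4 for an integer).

1. B_x = 17  [B = 2·M−A = 2·(29/2, 29/2)−(12, 20)]
2. B_y = 9  [B = 2·M−A = 2·(29/2, 29/2)−(12, 20)]
   so B = (17, 9)

B = (17, 9)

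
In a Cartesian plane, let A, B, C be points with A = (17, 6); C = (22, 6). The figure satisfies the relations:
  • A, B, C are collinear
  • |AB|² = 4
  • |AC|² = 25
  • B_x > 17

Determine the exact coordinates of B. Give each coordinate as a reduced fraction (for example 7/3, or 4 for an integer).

B = (19, 6)

1. B_x = 19  [[A, B, C are collinear ⇒ -5y+30=0] ∩ [|B−(17, 6)|²=4]]
2. B_y = 6  [[A, B, C are collinear ⇒ -5y+30=0] ∩ [|B−(17, 6)|²=4]]
   so B = (19, 6)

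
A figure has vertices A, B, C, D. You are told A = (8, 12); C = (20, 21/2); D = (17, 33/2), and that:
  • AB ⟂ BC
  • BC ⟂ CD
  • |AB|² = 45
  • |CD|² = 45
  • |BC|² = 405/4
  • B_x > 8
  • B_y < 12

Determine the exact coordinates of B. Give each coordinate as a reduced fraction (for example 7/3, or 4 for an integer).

1. B_x = 11  [[BC ⟂ CD ⇒ 3x-6y+3=0] ∩ [|B−(8, 12)|²=45]]
2. B_y = 6  [[BC ⟂ CD ⇒ 3x-6y+3=0] ∩ [|B−(8, 12)|²=45]]
   so B = (11, 6)

B = (11, 6)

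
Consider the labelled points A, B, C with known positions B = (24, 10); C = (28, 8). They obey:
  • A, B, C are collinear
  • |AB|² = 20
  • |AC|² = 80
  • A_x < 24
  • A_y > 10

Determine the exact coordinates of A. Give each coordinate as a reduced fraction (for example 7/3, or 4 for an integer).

A = (20, 12)

1. A_x = 20  [[A, B, C are collinear ⇒ 2x+4y-88=0] ∩ [|A−(24, 10)|²=20]]
2. A_y = 12  [[A, B, C are collinear ⇒ 2x+4y-88=0] ∩ [|A−(24, 10)|²=20]]
   so A = (20, 12)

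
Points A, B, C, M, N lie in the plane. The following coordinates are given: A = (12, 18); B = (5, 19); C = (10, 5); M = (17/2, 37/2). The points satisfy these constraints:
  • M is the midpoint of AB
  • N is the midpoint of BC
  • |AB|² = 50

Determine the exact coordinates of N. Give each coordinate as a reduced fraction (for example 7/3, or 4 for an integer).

N = (15/2, 12)

1. N_x = 15/2  [2·N = B+C = (5, 19)+(10, 5)]
2. N_y = 12  [2·N = B+C = (5, 19)+(10, 5)]
   so N = (15/2, 12)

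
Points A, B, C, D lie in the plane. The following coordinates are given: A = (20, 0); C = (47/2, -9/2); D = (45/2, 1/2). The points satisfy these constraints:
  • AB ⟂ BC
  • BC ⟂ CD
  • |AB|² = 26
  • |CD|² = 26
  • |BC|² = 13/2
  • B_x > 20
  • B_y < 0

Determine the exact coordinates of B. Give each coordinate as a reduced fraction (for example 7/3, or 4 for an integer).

B = (21, -5)

1. B_x = 21  [[BC ⟂ CD ⇒ 1x-5y-46=0] ∩ [|B−(20, 0)|²=26]]
2. B_y = -5  [[BC ⟂ CD ⇒ 1x-5y-46=0] ∩ [|B−(20, 0)|²=26]]
   so B = (21, -5)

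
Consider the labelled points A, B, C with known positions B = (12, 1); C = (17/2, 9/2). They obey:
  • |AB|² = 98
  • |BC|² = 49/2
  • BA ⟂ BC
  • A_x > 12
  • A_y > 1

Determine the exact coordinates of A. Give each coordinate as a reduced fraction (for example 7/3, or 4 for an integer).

1. A_x = 19  [[BA ⟂ BC ⇒ -7/2x+7/2y+77/2=0] ∩ [|A−(12, 1)|²=98]]
2. A_y = 8  [[BA ⟂ BC ⇒ -7/2x+7/2y+77/2=0] ∩ [|A−(12, 1)|²=98]]
   so A = (19, 8)

A = (19, 8)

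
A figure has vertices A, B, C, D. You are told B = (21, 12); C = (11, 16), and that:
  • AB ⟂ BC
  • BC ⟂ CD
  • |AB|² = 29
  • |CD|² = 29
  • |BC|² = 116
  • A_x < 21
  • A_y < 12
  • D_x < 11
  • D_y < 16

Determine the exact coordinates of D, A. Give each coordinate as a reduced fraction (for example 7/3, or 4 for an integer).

D = (9, 11)
A = (19, 7)

1. D_x = 9  [[BC ⟂ CD ⇒ -10x+4y+46=0] ∩ [|D−(11, 16)|²=29]]
2. D_y = 11  [[BC ⟂ CD ⇒ -10x+4y+46=0] ∩ [|D−(11, 16)|²=29]]
   so D = (9, 11)
3. A_x = 19  [[AB ⟂ BC ⇒ 10x-4y-162=0] ∩ [|A−(21, 12)|²=29]]
4. A_y = 7  [[AB ⟂ BC ⇒ 10x-4y-162=0] ∩ [|A−(21, 12)|²=29]]
   so A = (19, 7)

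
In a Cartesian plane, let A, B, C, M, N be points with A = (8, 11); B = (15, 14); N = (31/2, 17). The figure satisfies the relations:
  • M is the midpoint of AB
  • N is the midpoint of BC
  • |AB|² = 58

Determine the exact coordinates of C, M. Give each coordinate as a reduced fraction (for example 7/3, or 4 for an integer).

C = (16, 20)
M = (23/2, 25/2)

1. M_x = 23/2  [2·M = A+B = (8, 11)+(15, 14)]
2. M_y = 25/2  [2·M = A+B = (8, 11)+(15, 14)]
   so M = (23/2, 25/2)
3. C_x = 16  [C = 2·N−B = 2·(31/2, 17)−(15, 14)]
4. C_y = 20  [C = 2·N−B = 2·(31/2, 17)−(15, 14)]
   so C = (16, 20)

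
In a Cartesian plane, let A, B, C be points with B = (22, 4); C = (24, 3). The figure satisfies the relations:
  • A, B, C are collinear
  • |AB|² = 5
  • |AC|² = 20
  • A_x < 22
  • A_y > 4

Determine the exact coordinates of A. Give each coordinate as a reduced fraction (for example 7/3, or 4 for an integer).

1. A_x = 20  [[A, B, C are collinear ⇒ 1x+2y-30=0] ∩ [|A−(22, 4)|²=5]]
2. A_y = 5  [[A, B, C are collinear ⇒ 1x+2y-30=0] ∩ [|A−(22, 4)|²=5]]
   so A = (20, 5)

A = (20, 5)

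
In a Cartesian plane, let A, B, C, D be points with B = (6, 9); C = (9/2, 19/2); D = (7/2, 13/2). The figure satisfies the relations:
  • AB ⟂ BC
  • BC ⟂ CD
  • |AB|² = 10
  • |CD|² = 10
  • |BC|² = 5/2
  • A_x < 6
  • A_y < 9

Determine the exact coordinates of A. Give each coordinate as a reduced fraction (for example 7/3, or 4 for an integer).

1. A_x = 5  [[AB ⟂ BC ⇒ 3/2x-1/2y-9/2=0] ∩ [|A−(6, 9)|²=10]]
2. A_y = 6  [[AB ⟂ BC ⇒ 3/2x-1/2y-9/2=0] ∩ [|A−(6, 9)|²=10]]
   so A = (5, 6)

A = (5, 6)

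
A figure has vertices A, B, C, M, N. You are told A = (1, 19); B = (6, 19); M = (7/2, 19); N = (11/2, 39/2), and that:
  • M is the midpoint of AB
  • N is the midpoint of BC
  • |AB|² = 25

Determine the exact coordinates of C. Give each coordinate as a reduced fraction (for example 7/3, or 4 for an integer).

1. C_x = 5  [C = 2·N−B = 2·(11/2, 39/2)−(6, 19)]
2. C_y = 20  [C = 2·N−B = 2·(11/2, 39/2)−(6, 19)]
   so C = (5, 20)

C = (5, 20)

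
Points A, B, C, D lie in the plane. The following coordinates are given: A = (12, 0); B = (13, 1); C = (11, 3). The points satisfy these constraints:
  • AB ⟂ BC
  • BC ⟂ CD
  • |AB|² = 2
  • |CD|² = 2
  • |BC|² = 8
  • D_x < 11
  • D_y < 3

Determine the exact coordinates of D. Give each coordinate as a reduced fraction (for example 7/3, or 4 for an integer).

D = (10, 2)

1. D_x = 10  [[BC ⟂ CD ⇒ -2x+2y+16=0] ∩ [|D−(11, 3)|²=2]]
2. D_y = 2  [[BC ⟂ CD ⇒ -2x+2y+16=0] ∩ [|D−(11, 3)|²=2]]
   so D = (10, 2)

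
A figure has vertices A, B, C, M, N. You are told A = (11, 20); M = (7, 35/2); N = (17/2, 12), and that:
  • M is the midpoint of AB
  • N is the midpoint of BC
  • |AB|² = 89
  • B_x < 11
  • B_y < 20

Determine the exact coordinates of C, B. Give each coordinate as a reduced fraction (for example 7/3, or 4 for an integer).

1. B_x = 3  [B = 2·M−A = 2·(7, 35/2)−(11, 20)]
2. B_y = 15  [B = 2·M−A = 2·(7, 35/2)−(11, 20)]
   so B = (3, 15)
3. C_x = 14  [C = 2·N−B = 2·(17/2, 12)−(3, 15)]
4. C_y = 9  [C = 2·N−B = 2·(17/2, 12)−(3, 15)]
   so C = (14, 9)

C = (14, 9)
B = (3, 15)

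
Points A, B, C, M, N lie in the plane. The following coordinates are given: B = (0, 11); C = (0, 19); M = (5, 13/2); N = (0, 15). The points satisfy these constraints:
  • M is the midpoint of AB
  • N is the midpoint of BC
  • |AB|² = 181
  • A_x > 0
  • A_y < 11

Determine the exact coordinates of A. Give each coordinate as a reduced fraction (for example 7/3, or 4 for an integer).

1. A_x = 10  [A = 2·M−B = 2·(5, 13/2)−(0, 11)]
2. A_y = 2  [A = 2·M−B = 2·(5, 13/2)−(0, 11)]
   so A = (10, 2)

A = (10, 2)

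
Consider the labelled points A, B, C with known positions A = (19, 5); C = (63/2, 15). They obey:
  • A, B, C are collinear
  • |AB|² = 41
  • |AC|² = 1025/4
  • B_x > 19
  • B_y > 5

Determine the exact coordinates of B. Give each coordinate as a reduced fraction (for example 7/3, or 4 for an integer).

B = (24, 9)

1. B_x = 24  [[A, B, C are collinear ⇒ 10x-25/2y-255/2=0] ∩ [|B−(19, 5)|²=41]]
2. B_y = 9  [[A, B, C are collinear ⇒ 10x-25/2y-255/2=0] ∩ [|B−(19, 5)|²=41]]
   so B = (24, 9)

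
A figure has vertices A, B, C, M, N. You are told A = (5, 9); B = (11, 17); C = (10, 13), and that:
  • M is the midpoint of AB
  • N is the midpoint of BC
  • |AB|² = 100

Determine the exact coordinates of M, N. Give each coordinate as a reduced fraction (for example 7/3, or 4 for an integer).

1. M_x = 8  [2·M = A+B = (5, 9)+(11, 17)]
2. M_y = 13  [2·M = A+B = (5, 9)+(11, 17)]
   so M = (8, 13)
3. N_x = 21/2  [2·N = B+C = (11, 17)+(10, 13)]
4. N_y = 15  [2·N = B+C = (11, 17)+(10, 13)]
   so N = (21/2, 15)

M = (8, 13)
N = (21/2, 15)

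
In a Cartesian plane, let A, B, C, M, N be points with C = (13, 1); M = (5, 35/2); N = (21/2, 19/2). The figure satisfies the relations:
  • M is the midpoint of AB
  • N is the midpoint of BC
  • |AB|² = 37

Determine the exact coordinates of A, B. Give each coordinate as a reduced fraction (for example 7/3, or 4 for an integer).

A = (2, 17)
B = (8, 18)

1. B_x = 8  [B = 2·N−C = 2·(21/2, 19/2)−(13, 1)]
2. B_y = 18  [B = 2·N−C = 2·(21/2, 19/2)−(13, 1)]
   so B = (8, 18)
3. A_x = 2  [A = 2·M−B = 2·(5, 35/2)−(8, 18)]
4. A_y = 17  [A = 2·M−B = 2·(5, 35/2)−(8, 18)]
   so A = (2, 17)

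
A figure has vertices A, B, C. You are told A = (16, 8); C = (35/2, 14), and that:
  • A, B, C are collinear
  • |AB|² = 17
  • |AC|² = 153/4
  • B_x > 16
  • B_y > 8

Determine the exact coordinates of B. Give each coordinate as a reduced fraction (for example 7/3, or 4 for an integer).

B = (17, 12)

1. B_x = 17  [[A, B, C are collinear ⇒ 6x-3/2y-84=0] ∩ [|B−(16, 8)|²=17]]
2. B_y = 12  [[A, B, C are collinear ⇒ 6x-3/2y-84=0] ∩ [|B−(16, 8)|²=17]]
   so B = (17, 12)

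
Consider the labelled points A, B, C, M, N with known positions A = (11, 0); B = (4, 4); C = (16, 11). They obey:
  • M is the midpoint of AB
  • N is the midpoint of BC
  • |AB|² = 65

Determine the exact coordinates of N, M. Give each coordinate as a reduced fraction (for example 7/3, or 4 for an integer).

N = (10, 15/2)
M = (15/2, 2)

1. M_x = 15/2  [2·M = A+B = (11, 0)+(4, 4)]
2. M_y = 2  [2·M = A+B = (11, 0)+(4, 4)]
   so M = (15/2, 2)
3. N_x = 10  [2·N = B+C = (4, 4)+(16, 11)]
4. N_y = 15/2  [2·N = B+C = (4, 4)+(16, 11)]
   so N = (10, 15/2)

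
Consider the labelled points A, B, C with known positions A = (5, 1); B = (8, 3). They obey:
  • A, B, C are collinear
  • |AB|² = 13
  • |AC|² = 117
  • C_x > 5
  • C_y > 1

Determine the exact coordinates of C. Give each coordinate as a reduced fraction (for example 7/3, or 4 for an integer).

1. C_x = 14  [[A, B, C are collinear ⇒ -2x+3y+7=0] ∩ [|C−(5, 1)|²=117]]
2. C_y = 7  [[A, B, C are collinear ⇒ -2x+3y+7=0] ∩ [|C−(5, 1)|²=117]]
   so C = (14, 7)

C = (14, 7)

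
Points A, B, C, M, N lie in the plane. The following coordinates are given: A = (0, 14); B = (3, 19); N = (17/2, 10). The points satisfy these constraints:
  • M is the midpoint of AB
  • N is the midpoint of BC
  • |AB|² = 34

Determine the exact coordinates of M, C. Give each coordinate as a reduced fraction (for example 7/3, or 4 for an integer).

M = (3/2, 33/2)
C = (14, 1)

1. M_x = 3/2  [2·M = A+B = (0, 14)+(3, 19)]
2. M_y = 33/2  [2·M = A+B = (0, 14)+(3, 19)]
   so M = (3/2, 33/2)
3. C_x = 14  [C = 2·N−B = 2·(17/2, 10)−(3, 19)]
4. C_y = 1  [C = 2·N−B = 2·(17/2, 10)−(3, 19)]
   so C = (14, 1)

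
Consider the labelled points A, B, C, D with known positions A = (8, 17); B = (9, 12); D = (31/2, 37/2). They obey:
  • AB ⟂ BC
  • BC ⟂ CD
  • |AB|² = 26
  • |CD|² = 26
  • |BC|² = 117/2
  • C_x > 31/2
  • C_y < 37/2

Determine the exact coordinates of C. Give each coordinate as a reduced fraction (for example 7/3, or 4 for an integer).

C = (33/2, 27/2)

1. C_x = 33/2  [[AB ⟂ BC ⇒ 1x-5y+51=0] ∩ [|C−(31/2, 37/2)|²=26]]
2. C_y = 27/2  [[AB ⟂ BC ⇒ 1x-5y+51=0] ∩ [|C−(31/2, 37/2)|²=26]]
   so C = (33/2, 27/2)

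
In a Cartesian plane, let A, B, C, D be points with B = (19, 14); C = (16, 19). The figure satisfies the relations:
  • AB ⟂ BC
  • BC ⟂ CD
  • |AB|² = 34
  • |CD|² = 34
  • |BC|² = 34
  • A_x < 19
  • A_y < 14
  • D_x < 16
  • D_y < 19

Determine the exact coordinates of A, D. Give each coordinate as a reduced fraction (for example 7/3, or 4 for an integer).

A = (14, 11)
D = (11, 16)

1. A_x = 14  [[AB ⟂ BC ⇒ 3x-5y+13=0] ∩ [|A−(19, 14)|²=34]]
2. A_y = 11  [[AB ⟂ BC ⇒ 3x-5y+13=0] ∩ [|A−(19, 14)|²=34]]
   so A = (14, 11)
3. D_x = 11  [[BC ⟂ CD ⇒ -3x+5y-47=0] ∩ [|D−(16, 19)|²=34]]
4. D_y = 16  [[BC ⟂ CD ⇒ -3x+5y-47=0] ∩ [|D−(16, 19)|²=34]]
   so D = (11, 16)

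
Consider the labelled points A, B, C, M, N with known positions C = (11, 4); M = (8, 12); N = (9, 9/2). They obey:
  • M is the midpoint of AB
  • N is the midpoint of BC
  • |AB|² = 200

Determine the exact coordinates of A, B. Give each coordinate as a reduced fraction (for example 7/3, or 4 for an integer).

A = (9, 19)
B = (7, 5)

1. B_x = 7  [B = 2·N−C = 2·(9, 9/2)−(11, 4)]
2. B_y = 5  [B = 2·N−C = 2·(9, 9/2)−(11, 4)]
   so B = (7, 5)
3. A_x = 9  [A = 2·M−B = 2·(8, 12)−(7, 5)]
4. A_y = 19  [A = 2·M−B = 2·(8, 12)−(7, 5)]
   so A = (9, 19)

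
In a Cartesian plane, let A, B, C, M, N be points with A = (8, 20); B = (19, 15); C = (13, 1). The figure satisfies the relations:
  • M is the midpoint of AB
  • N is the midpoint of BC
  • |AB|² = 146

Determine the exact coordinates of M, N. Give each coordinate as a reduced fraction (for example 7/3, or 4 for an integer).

1. M_x = 27/2  [2·M = A+B = (8, 20)+(19, 15)]
2. M_y = 35/2  [2·M = A+B = (8, 20)+(19, 15)]
   so M = (27/2, 35/2)
3. N_x = 16  [2·N = B+C = (19, 15)+(13, 1)]
4. N_y = 8  [2·N = B+C = (19, 15)+(13, 1)]
   so N = (16, 8)

M = (27/2, 35/2)
N = (16, 8)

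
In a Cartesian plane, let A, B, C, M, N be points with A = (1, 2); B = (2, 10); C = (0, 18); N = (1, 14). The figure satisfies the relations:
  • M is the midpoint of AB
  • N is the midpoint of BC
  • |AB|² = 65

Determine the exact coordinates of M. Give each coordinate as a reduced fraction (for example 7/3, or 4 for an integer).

1. M_x = 3/2  [2·M = A+B = (1, 2)+(2, 10)]
2. M_y = 6  [2·M = A+B = (1, 2)+(2, 10)]
   so M = (3/2, 6)

M = (3/2, 6)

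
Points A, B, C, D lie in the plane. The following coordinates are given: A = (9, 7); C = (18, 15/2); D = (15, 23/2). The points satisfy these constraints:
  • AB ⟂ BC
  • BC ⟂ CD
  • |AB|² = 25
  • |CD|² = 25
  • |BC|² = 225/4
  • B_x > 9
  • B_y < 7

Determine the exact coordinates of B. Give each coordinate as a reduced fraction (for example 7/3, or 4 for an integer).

B = (12, 3)

1. B_x = 12  [[BC ⟂ CD ⇒ 3x-4y-24=0] ∩ [|B−(9, 7)|²=25]]
2. B_y = 3  [[BC ⟂ CD ⇒ 3x-4y-24=0] ∩ [|B−(9, 7)|²=25]]
   so B = (12, 3)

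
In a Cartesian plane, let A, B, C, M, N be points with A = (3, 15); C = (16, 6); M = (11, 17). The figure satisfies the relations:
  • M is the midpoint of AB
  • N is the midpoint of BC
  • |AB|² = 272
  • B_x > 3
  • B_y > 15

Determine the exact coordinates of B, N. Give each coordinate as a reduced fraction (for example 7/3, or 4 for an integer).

B = (19, 19)
N = (35/2, 25/2)

1. B_x = 19  [B = 2·M−A = 2·(11, 17)−(3, 15)]
2. B_y = 19  [B = 2·M−A = 2·(11, 17)−(3, 15)]
   so B = (19, 19)
3. N_x = 35/2  [2·N = B+C = (19, 19)+(16, 6)]
4. N_y = 25/2  [2·N = B+C = (19, 19)+(16, 6)]
   so N = (35/2, 25/2)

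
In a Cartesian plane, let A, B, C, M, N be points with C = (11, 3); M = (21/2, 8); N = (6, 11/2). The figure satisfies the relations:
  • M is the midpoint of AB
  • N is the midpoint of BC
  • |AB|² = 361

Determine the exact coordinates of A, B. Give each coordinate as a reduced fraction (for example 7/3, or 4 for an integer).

A = (20, 8)
B = (1, 8)

1. B_x = 1  [B = 2·N−C = 2·(6, 11/2)−(11, 3)]
2. B_y = 8  [B = 2·N−C = 2·(6, 11/2)−(11, 3)]
   so B = (1, 8)
3. A_x = 20  [A = 2·M−B = 2·(21/2, 8)−(1, 8)]
4. A_y = 8  [A = 2·M−B = 2·(21/2, 8)−(1, 8)]
   so A = (20, 8)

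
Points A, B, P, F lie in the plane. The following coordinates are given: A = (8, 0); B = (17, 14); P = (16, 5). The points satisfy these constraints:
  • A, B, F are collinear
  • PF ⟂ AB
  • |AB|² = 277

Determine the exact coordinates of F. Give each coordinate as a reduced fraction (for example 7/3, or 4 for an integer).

F = (3494/277, 1988/277)

1. F_x = 3494/277  [[A, B, F are collinear ⇒ -14x+9y+112=0] ∩ [PF ⟂ AB ⇒ 9x+14y-214=0]]
2. F_y = 1988/277  [[A, B, F are collinear ⇒ -14x+9y+112=0] ∩ [PF ⟂ AB ⇒ 9x+14y-214=0]]
   so F = (3494/277, 1988/277)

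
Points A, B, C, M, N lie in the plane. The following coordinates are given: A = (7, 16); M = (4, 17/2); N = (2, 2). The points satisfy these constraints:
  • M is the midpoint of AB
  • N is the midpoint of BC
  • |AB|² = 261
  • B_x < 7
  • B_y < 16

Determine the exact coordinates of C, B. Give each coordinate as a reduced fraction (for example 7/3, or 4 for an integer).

C = (3, 3)
B = (1, 1)

1. B_x = 1  [B = 2·M−A = 2·(4, 17/2)−(7, 16)]
2. B_y = 1  [B = 2·M−A = 2·(4, 17/2)−(7, 16)]
   so B = (1, 1)
3. C_x = 3  [C = 2·N−B = 2·(2, 2)−(1, 1)]
4. C_y = 3  [C = 2·N−B = 2·(2, 2)−(1, 1)]
   so C = (3, 3)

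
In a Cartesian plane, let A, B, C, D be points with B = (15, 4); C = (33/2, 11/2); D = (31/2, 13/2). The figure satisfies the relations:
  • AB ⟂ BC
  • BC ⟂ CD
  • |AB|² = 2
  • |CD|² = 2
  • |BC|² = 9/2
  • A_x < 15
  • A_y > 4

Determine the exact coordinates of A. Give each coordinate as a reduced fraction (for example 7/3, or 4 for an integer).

A = (14, 5)

1. A_x = 14  [[AB ⟂ BC ⇒ -3/2x-3/2y+57/2=0] ∩ [|A−(15, 4)|²=2]]
2. A_y = 5  [[AB ⟂ BC ⇒ -3/2x-3/2y+57/2=0] ∩ [|A−(15, 4)|²=2]]
   so A = (14, 5)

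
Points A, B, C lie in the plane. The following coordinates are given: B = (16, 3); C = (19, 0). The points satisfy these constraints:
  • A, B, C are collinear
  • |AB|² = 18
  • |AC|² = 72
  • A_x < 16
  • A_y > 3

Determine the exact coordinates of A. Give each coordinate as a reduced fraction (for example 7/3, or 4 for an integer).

A = (13, 6)

1. A_x = 13  [[A, B, C are collinear ⇒ 3x+3y-57=0] ∩ [|A−(16, 3)|²=18]]
2. A_y = 6  [[A, B, C are collinear ⇒ 3x+3y-57=0] ∩ [|A−(16, 3)|²=18]]
   so A = (13, 6)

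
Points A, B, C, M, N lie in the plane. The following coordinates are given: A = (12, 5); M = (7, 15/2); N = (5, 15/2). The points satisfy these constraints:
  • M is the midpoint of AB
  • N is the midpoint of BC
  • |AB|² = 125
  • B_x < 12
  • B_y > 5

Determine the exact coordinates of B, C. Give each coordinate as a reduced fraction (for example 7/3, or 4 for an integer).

B = (2, 10)
C = (8, 5)

1. B_x = 2  [B = 2·M−A = 2·(7, 15/2)−(12, 5)]
2. B_y = 10  [B = 2·M−A = 2·(7, 15/2)−(12, 5)]
   so B = (2, 10)
3. C_x = 8  [C = 2·N−B = 2·(5, 15/2)−(2, 10)]
4. C_y = 5  [C = 2·N−B = 2·(5, 15/2)−(2, 10)]
   so C = (8, 5)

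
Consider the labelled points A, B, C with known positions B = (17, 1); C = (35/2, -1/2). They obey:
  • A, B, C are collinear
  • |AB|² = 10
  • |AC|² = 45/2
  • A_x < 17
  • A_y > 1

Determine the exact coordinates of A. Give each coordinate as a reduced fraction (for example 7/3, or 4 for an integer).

A = (16, 4)

1. A_x = 16  [[A, B, C are collinear ⇒ 3/2x+1/2y-26=0] ∩ [|A−(17, 1)|²=10]]
2. A_y = 4  [[A, B, C are collinear ⇒ 3/2x+1/2y-26=0] ∩ [|A−(17, 1)|²=10]]
   so A = (16, 4)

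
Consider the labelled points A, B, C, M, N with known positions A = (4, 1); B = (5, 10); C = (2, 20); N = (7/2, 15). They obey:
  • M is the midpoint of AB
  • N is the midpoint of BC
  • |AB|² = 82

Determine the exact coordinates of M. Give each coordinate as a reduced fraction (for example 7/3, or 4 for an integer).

M = (9/2, 11/2)

1. M_x = 9/2  [2·M = A+B = (4, 1)+(5, 10)]
2. M_y = 11/2  [2·M = A+B = (4, 1)+(5, 10)]
   so M = (9/2, 11/2)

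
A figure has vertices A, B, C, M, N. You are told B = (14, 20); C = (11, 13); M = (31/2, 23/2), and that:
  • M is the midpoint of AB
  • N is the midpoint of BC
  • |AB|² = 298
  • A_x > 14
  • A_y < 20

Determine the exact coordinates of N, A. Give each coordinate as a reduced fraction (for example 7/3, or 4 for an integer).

1. A_x = 17  [A = 2·M−B = 2·(31/2, 23/2)−(14, 20)]
2. A_y = 3  [A = 2·M−B = 2·(31/2, 23/2)−(14, 20)]
   so A = (17, 3)
3. N_x = 25/2  [2·N = B+C = (14, 20)+(11, 13)]
4. N_y = 33/2  [2·N = B+C = (14, 20)+(11, 13)]
   so N = (25/2, 33/2)

N = (25/2, 33/2)
A = (17, 3)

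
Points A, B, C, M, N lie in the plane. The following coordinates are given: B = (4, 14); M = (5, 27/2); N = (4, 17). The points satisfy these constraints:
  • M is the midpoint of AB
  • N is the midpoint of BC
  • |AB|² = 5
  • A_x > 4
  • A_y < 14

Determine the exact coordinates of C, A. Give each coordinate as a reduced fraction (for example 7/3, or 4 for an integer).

C = (4, 20)
A = (6, 13)

1. A_x = 6  [A = 2·M−B = 2·(5, 27/2)−(4, 14)]
2. A_y = 13  [A = 2·M−B = 2·(5, 27/2)−(4, 14)]
   so A = (6, 13)
3. C_x = 4  [C = 2·N−B = 2·(4, 17)−(4, 14)]
4. C_y = 20  [C = 2·N−B = 2·(4, 17)−(4, 14)]
   so C = (4, 20)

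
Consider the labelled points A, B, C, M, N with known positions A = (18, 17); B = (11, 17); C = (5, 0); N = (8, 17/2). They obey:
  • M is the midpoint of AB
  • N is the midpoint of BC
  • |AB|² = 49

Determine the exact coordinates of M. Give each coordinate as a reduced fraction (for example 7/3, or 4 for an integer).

M = (29/2, 17)

1. M_x = 29/2  [2·M = A+B = (18, 17)+(11, 17)]
2. M_y = 17  [2·M = A+B = (18, 17)+(11, 17)]
   so M = (29/2, 17)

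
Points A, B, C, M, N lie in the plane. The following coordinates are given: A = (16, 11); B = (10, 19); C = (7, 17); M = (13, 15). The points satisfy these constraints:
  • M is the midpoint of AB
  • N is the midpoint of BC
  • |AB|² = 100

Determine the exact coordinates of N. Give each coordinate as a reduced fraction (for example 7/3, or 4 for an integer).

1. N_x = 17/2  [2·N = B+C = (10, 19)+(7, 17)]
2. N_y = 18  [2·N = B+C = (10, 19)+(7, 17)]
   so N = (17/2, 18)

N = (17/2, 18)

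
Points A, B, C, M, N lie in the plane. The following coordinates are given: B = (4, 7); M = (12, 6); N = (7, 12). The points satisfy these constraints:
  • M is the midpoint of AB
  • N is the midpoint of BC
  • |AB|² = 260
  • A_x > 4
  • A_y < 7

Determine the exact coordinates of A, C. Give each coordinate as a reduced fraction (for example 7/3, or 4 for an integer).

1. A_x = 20  [A = 2·M−B = 2·(12, 6)−(4, 7)]
2. A_y = 5  [A = 2·M−B = 2·(12, 6)−(4, 7)]
   so A = (20, 5)
3. C_x = 10  [C = 2·N−B = 2·(7, 12)−(4, 7)]
4. C_y = 17  [C = 2·N−B = 2·(7, 12)−(4, 7)]
   so C = (10, 17)

A = (20, 5)
C = (10, 17)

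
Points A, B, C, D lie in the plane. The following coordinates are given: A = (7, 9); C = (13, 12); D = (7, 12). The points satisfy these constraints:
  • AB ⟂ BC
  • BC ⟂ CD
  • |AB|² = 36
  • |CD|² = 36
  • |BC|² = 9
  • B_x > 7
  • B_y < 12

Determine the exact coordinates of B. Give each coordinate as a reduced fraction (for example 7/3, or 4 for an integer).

B = (13, 9)

1. B_x = 13  [[BC ⟂ CD ⇒ 6x-78=0] ∩ [|B−(7, 9)|²=36]]
2. B_y = 9  [[BC ⟂ CD ⇒ 6x-78=0] ∩ [|B−(7, 9)|²=36]]
   so B = (13, 9)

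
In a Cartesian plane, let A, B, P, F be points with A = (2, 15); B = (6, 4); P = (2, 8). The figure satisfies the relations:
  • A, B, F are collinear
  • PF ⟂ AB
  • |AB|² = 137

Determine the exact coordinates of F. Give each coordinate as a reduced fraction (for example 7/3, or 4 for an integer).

F = (582/137, 1208/137)

1. F_x = 582/137  [[A, B, F are collinear ⇒ 11x+4y-82=0] ∩ [PF ⟂ AB ⇒ 4x-11y+80=0]]
2. F_y = 1208/137  [[A, B, F are collinear ⇒ 11x+4y-82=0] ∩ [PF ⟂ AB ⇒ 4x-11y+80=0]]
   so F = (582/137, 1208/137)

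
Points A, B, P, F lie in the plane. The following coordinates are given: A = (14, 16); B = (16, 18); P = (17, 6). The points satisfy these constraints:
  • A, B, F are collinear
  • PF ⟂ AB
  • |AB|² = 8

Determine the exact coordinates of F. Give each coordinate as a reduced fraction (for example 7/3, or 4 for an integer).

F = (21/2, 25/2)

1. F_x = 21/2  [[A, B, F are collinear ⇒ -2x+2y-4=0] ∩ [PF ⟂ AB ⇒ 2x+2y-46=0]]
2. F_y = 25/2  [[A, B, F are collinear ⇒ -2x+2y-4=0] ∩ [PF ⟂ AB ⇒ 2x+2y-46=0]]
   so F = (21/2, 25/2)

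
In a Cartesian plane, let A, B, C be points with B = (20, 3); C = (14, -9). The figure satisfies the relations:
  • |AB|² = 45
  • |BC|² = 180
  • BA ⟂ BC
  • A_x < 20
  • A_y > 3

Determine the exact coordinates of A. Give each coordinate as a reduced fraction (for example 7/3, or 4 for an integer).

1. A_x = 14  [[BA ⟂ BC ⇒ -6x-12y+156=0] ∩ [|A−(20, 3)|²=45]]
2. A_y = 6  [[BA ⟂ BC ⇒ -6x-12y+156=0] ∩ [|A−(20, 3)|²=45]]
   so A = (14, 6)

A = (14, 6)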